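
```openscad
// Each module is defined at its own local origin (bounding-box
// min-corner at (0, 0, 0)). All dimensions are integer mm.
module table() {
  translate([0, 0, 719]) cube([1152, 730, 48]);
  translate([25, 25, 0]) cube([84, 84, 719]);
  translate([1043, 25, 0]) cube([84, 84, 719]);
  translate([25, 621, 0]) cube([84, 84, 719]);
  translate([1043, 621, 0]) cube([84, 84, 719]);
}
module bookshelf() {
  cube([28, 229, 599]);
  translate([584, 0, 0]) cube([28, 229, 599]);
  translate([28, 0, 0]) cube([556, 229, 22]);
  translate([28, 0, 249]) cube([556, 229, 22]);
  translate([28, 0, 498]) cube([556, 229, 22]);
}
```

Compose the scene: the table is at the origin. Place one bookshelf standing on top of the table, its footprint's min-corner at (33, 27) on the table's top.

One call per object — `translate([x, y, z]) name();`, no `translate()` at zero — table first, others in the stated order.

table();
translate([33, 27, 767]) bookshelf();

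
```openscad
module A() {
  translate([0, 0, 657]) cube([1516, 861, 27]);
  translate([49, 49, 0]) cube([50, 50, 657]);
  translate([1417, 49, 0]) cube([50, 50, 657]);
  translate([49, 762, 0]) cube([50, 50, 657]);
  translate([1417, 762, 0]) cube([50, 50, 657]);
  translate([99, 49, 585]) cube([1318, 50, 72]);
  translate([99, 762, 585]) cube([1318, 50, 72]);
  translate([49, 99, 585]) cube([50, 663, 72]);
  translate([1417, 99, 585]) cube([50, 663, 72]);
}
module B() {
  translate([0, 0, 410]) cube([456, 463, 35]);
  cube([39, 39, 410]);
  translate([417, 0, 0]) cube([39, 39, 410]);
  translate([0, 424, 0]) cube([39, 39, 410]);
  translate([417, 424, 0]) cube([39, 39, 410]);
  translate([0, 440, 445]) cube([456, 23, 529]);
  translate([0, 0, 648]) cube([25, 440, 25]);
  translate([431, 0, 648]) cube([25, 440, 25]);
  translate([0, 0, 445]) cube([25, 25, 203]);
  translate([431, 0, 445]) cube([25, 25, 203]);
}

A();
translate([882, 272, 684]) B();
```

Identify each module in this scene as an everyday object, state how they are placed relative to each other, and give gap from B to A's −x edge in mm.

A is a table. B is a chair. The chair is on top of the table. The gap from the chair to the table's −x edge is 882 mm.

The chair's min-x is at 882; the table's min-x is 0; gap = 882 mm.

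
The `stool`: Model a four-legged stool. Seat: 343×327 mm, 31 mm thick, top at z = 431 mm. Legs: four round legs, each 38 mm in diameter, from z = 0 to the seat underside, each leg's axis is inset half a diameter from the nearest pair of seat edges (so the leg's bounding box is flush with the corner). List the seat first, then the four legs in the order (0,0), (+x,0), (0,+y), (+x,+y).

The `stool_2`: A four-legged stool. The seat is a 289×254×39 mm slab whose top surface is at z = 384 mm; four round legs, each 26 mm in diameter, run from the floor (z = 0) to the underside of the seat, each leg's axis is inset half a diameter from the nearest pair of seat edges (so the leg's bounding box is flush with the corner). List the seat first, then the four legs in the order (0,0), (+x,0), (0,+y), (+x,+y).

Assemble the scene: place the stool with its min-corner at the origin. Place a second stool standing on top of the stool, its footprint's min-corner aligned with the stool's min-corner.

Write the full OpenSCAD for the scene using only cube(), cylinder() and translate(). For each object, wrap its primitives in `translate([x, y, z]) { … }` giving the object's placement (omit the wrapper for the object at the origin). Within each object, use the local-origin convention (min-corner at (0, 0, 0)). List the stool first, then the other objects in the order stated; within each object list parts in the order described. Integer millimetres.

translate([0, 0, 400]) cube([343, 327, 31]);
translate([19, 19, 0]) cylinder(h = 400, r = 19);
translate([324, 19, 0]) cylinder(h = 400, r = 19);
translate([19, 308, 0]) cylinder(h = 400, r = 19);
translate([324, 308, 0]) cylinder(h = 400, r = 19);
translate([0, 0, 431]) {
  translate([0, 0, 345]) cube([289, 254, 39]);
  translate([13, 13, 0]) cylinder(h = 345, r = 13);
  translate([276, 13, 0]) cylinder(h = 345, r = 13);
  translate([13, 241, 0]) cylinder(h = 345, r = 13);
  translate([276, 241, 0]) cylinder(h = 345, r = 13);
}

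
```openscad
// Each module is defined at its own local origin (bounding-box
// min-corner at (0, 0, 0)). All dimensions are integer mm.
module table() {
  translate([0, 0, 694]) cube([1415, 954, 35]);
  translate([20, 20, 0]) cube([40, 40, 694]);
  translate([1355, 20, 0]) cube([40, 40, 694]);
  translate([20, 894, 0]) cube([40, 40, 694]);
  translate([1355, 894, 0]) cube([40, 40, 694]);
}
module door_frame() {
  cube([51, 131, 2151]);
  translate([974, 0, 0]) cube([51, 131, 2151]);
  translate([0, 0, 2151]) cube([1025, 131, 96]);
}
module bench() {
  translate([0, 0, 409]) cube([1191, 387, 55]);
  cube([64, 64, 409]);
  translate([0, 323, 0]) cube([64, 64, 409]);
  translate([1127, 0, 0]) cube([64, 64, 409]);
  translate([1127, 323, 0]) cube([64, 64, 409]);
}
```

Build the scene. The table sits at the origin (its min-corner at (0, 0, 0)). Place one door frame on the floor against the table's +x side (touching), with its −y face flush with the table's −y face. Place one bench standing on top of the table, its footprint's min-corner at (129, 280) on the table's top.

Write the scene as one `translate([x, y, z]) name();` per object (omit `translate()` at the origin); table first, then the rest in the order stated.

table();
translate([1415, 0, 0]) door_frame();
translate([129, 280, 729]) bench();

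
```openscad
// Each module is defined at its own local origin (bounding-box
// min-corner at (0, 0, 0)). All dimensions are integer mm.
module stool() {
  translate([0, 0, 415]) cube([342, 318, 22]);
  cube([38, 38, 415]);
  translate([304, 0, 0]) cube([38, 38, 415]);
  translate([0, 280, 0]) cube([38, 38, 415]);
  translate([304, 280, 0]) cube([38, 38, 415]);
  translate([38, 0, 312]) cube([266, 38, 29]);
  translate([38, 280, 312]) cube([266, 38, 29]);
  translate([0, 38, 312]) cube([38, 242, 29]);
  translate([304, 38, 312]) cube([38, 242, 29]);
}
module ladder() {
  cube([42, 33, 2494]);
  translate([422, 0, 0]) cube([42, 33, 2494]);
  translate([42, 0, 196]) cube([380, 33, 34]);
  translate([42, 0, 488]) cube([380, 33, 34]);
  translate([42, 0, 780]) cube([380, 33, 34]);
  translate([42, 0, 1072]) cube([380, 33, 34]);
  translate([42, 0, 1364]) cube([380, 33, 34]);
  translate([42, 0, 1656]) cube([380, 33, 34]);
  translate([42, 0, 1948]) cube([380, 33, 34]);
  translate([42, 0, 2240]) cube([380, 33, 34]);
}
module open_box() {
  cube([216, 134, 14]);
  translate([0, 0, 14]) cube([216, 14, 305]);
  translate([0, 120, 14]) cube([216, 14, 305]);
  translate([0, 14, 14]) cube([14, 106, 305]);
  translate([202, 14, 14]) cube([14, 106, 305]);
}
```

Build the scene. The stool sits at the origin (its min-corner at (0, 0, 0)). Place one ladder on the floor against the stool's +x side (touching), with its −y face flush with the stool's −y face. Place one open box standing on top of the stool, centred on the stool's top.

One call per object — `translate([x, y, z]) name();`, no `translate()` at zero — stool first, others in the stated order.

stool();
translate([342, 0, 0]) ladder();
translate([63, 92, 437]) open_box();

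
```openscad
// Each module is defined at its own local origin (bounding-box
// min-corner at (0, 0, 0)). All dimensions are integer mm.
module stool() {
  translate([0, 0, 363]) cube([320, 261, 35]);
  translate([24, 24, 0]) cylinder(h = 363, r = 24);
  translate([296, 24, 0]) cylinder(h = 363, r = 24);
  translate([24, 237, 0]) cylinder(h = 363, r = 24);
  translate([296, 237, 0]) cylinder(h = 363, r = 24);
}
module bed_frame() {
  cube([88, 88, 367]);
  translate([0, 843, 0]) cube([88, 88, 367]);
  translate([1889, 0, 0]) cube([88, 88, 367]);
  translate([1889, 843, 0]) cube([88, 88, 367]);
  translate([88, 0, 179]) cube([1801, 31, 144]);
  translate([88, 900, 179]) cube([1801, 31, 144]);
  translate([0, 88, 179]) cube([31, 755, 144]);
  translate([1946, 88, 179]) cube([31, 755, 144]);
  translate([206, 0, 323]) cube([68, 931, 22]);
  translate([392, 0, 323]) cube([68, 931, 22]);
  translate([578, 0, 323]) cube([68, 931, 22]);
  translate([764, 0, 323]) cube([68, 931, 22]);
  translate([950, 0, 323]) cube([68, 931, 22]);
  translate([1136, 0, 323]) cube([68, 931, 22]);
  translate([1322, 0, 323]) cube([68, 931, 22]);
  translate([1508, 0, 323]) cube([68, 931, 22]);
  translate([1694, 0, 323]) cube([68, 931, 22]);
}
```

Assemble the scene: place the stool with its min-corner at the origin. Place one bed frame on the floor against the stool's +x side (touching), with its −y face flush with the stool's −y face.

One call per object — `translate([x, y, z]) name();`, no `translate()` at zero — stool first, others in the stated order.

stool();
translate([320, 0, 0]) bed_frame();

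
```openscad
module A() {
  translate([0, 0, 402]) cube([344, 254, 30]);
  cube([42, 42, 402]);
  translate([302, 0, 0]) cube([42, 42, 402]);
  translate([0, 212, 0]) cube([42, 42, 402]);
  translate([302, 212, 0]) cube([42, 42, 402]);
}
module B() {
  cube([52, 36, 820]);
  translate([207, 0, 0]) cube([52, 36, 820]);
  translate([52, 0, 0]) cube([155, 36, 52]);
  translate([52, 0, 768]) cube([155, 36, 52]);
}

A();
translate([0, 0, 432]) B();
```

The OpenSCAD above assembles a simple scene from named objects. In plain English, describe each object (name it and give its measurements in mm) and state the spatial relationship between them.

A is a four-legged stool. The seat is a 344×254×30 mm slab whose top surface is at z = 432 mm; four square legs, each 42×42 mm in cross-section, run from the floor (z = 0) to the underside of the seat, each flush with a corner of the seat.

B is a rectangular picture frame lying in the x–z plane (depth along y). The opening is 155 mm wide (x) by 716 mm tall (z), surrounded by a border 52 mm wide on all four sides. The frame is 36 mm deep and is made of two full-height vertical stiles with two horizontal rails fitted between them.

The picture frame is on top of the stool.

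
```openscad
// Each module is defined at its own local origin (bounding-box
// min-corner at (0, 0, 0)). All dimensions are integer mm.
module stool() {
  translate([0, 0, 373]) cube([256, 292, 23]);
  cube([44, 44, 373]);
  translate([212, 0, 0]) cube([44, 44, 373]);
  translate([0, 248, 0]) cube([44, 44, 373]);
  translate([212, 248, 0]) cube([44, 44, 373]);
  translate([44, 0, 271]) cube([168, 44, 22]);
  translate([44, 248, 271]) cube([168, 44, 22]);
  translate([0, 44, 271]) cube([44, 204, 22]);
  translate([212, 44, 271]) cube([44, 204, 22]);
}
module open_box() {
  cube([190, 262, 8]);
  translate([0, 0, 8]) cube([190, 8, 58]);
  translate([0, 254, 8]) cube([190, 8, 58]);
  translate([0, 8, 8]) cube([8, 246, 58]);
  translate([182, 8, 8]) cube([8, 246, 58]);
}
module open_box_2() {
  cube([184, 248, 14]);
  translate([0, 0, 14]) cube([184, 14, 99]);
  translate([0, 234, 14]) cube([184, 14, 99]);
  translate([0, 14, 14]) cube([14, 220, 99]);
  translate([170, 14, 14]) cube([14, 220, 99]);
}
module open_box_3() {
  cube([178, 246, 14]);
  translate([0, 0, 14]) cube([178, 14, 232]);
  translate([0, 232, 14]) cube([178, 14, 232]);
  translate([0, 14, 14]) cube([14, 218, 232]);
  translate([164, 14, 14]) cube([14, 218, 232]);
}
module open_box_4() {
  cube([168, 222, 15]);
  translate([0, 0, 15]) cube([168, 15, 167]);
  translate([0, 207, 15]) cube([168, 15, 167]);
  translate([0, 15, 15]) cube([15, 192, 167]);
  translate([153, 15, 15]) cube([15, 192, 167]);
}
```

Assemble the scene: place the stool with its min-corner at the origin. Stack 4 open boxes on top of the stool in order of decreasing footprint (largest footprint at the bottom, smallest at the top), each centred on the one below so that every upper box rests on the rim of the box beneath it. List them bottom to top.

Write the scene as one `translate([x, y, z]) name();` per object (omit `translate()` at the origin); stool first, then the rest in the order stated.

stool();
translate([33, 15, 396]) open_box();
translate([36, 22, 462]) open_box_2();
translate([39, 23, 575]) open_box_3();
translate([44, 35, 821]) open_box_4();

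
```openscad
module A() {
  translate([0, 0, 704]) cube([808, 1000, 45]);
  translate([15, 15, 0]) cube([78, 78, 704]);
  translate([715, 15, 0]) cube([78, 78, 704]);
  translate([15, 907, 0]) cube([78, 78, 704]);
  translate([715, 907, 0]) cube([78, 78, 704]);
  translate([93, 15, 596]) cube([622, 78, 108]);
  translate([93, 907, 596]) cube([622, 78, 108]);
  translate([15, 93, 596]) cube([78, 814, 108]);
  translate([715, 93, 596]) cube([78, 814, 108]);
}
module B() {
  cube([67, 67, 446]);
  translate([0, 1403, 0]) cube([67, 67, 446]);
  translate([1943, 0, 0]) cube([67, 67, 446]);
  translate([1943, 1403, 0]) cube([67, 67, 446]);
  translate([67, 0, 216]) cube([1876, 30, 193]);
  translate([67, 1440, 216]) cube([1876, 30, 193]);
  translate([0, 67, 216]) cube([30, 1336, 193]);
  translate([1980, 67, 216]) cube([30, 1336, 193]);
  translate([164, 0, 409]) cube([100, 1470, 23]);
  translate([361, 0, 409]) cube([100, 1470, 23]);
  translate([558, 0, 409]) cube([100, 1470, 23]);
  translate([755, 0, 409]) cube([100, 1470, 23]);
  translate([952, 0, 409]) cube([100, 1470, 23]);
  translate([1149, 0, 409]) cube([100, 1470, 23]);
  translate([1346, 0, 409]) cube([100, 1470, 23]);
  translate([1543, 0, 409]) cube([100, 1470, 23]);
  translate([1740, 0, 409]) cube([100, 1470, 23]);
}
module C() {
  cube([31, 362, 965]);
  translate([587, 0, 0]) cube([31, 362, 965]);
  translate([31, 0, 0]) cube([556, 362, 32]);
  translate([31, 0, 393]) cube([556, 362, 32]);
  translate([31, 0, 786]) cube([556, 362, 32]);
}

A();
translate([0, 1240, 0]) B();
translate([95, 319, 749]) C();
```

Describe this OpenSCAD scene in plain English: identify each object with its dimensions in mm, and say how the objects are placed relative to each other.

A is a table with a 808×1000 mm rectangular top, 45 mm thick, top surface at z = 749 mm, supported by four 78×78 mm square legs, each inset 15 mm from the nearest pair of top edges, running from the floor. Four apron rails, 78 mm thick and 108 mm tall, run between adjacent legs with their top edges flush with the underside of the top and their outer faces flush with the legs' outer faces.

B is a bed frame 2010 mm long (x) by 1470 mm wide (y). Four 67×67 mm corner posts, 446 mm tall, at the corners of the footprint. Four rails of 30 mm thickness and 193 mm height run between adjacent posts with their undersides at z = 216 mm, their outer faces flush with the outside of the frame (the two x-running rails run between the posts' inner faces; the two y-running rails run between the posts' inner faces). 9 slats, each 100 mm wide (x) and 23 mm thick, lie across the top of the two x-running rails, running the full 1470 mm width of the frame in y; the slats are evenly spaced along x between the inner faces of the end posts with equal gaps (rounded down to the nearest mm) at the −x end and between each pair — any rounding remainder accumulates at the +x end.

C is an open bookshelf. Two side panels, each 31 mm thick, 362 mm deep and 965 mm tall, stand 618 mm apart (outside-to-outside). Between them sit 3 shelves, each 32 mm thick and 362 mm deep, spanning the full gap between the sides. The bottom shelf rests on the floor (its underside at z = 0) and the clear gap between one shelf's top and the next shelf's underside is 361 mm.

The bed frame is on the floor beside the table on its +y side. The bookshelf is on top of the table, centred.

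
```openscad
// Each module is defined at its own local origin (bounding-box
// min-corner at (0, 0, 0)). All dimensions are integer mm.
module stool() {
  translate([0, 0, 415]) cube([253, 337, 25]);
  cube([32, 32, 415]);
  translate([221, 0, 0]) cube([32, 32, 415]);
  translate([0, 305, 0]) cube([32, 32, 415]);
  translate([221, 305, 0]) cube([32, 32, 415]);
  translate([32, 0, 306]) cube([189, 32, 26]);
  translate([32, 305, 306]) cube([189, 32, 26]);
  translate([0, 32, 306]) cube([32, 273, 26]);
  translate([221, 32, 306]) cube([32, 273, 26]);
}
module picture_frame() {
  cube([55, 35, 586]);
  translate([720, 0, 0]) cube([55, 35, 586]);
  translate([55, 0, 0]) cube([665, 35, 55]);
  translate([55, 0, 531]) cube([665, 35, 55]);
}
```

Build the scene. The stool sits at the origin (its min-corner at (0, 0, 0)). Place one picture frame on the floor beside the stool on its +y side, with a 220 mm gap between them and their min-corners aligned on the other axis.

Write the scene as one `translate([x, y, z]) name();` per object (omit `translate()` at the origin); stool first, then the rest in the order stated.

stool();
translate([0, 557, 0]) picture_frame();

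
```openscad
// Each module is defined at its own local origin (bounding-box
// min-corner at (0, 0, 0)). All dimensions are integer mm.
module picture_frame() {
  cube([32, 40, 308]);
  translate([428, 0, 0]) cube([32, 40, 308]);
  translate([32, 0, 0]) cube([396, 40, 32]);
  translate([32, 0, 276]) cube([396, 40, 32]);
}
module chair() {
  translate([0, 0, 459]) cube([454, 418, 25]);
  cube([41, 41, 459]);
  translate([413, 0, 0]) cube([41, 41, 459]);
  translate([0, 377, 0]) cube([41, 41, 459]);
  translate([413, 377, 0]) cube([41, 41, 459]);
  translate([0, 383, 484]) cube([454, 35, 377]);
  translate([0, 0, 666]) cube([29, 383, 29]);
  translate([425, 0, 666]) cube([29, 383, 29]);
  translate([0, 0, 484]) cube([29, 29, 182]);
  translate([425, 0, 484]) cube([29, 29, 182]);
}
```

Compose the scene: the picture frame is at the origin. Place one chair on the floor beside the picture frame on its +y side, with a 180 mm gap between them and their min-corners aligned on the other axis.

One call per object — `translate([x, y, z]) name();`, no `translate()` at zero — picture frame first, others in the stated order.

picture_frame();
translate([0, 220, 0]) chair();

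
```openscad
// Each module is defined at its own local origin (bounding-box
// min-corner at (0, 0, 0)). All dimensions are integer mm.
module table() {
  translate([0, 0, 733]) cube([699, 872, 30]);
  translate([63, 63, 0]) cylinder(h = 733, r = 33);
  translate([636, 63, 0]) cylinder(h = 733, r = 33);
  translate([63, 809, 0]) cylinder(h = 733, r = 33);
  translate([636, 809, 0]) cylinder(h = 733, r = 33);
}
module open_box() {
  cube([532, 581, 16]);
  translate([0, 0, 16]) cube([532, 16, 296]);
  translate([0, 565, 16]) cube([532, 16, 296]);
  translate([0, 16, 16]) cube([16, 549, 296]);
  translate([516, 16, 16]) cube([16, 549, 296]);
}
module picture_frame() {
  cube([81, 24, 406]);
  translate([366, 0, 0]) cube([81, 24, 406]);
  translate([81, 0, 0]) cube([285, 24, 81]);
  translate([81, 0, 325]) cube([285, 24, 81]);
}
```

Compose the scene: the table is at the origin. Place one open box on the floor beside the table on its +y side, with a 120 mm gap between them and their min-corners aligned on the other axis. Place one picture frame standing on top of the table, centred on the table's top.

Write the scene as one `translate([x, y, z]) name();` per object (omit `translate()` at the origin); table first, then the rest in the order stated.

table();
translate([0, 992, 0]) open_box();
translate([126, 424, 763]) picture_frame();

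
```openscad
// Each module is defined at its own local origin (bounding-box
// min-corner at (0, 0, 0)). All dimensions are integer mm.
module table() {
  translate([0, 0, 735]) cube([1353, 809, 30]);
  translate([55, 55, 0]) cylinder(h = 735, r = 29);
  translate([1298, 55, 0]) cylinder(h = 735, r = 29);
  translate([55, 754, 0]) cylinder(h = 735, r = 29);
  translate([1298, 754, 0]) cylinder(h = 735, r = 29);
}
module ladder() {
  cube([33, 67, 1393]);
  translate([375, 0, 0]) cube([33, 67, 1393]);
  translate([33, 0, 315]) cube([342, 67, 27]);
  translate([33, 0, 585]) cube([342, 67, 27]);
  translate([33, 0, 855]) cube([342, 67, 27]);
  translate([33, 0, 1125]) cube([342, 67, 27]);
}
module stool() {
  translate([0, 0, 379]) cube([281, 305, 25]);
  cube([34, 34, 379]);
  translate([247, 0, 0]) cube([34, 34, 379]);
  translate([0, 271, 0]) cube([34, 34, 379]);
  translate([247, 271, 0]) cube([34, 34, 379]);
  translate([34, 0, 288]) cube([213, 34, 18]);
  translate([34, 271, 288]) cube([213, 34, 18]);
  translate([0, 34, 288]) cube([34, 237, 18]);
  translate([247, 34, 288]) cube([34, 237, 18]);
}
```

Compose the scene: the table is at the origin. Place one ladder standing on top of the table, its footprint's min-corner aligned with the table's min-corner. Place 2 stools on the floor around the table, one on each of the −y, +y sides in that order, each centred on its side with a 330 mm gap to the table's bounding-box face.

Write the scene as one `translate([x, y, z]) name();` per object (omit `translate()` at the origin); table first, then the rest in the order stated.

table();
translate([0, 0, 765]) ladder();
translate([536, -635, 0]) stool();
translate([536, 1139, 0]) stool();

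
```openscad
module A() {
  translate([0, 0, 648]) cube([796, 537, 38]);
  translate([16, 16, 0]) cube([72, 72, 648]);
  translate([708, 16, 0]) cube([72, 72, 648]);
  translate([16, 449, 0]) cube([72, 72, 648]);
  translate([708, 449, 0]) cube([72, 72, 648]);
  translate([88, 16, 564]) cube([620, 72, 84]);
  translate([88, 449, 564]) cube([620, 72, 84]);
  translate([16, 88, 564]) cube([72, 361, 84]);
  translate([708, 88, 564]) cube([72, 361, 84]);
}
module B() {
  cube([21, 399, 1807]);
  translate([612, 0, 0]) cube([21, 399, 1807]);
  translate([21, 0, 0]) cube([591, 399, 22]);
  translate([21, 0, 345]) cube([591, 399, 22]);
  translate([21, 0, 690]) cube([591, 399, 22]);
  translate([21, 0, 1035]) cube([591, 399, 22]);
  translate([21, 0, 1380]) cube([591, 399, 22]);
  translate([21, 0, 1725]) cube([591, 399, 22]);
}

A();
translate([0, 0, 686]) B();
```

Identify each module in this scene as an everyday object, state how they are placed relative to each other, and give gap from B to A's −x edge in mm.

The bookshelf's min-x is at 0; the table's min-x is 0; gap = 0 mm.

A is a table. B is a bookshelf. The bookshelf is on top of the table. The gap from the bookshelf to the table's −x edge is 0 mm.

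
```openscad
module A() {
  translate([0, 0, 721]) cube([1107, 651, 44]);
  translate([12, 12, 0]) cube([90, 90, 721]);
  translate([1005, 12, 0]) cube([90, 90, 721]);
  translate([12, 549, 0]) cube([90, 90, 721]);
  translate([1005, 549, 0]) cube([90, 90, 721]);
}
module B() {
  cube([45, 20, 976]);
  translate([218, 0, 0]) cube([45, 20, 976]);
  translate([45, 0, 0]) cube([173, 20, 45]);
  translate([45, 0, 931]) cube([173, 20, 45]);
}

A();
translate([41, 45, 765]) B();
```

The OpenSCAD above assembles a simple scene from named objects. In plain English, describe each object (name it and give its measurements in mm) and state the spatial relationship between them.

A is a table: top 1107 mm (x) × 651 mm (y), 44 mm thick, upper face at z = 765 mm, on four 90×90 mm square legs, each inset 12 mm from the nearest pair of top edges, running from z = 0 to the bottom of the top.

B is a rectangular picture frame lying in the x–z plane (depth along y). The opening is 173 mm wide (x) by 886 mm tall (z), surrounded by a border 45 mm wide on all four sides. The frame is 20 mm deep and is made of two full-height vertical stiles with two horizontal rails fitted between them.

The picture frame is on top of the table.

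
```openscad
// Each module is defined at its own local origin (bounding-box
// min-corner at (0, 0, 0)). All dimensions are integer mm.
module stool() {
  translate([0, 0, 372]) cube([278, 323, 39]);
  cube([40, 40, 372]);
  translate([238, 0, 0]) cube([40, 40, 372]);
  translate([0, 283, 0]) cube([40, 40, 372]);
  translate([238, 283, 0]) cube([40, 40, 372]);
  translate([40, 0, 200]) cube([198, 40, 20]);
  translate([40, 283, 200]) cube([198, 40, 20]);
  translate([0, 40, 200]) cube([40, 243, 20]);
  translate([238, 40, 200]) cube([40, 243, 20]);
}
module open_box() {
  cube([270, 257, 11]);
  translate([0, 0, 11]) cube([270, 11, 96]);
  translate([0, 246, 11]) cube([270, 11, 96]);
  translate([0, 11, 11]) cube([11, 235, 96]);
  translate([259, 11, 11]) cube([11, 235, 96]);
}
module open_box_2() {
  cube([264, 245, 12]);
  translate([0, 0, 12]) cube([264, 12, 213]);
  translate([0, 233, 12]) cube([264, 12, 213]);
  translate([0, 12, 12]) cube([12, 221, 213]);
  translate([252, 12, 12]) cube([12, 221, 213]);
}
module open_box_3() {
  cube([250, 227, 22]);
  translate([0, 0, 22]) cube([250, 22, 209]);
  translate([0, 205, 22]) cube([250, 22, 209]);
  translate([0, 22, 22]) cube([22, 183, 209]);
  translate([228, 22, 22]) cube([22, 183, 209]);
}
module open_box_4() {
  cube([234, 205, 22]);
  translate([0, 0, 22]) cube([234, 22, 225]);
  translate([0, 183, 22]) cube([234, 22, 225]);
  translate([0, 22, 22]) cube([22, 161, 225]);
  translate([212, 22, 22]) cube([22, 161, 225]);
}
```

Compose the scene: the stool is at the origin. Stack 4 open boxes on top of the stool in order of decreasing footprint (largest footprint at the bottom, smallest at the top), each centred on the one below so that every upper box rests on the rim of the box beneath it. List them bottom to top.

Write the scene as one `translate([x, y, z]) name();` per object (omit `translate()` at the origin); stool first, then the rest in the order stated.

stool();
translate([4, 33, 411]) open_box();
translate([7, 39, 518]) open_box_2();
translate([14, 48, 743]) open_box_3();
translate([22, 59, 974]) open_box_4();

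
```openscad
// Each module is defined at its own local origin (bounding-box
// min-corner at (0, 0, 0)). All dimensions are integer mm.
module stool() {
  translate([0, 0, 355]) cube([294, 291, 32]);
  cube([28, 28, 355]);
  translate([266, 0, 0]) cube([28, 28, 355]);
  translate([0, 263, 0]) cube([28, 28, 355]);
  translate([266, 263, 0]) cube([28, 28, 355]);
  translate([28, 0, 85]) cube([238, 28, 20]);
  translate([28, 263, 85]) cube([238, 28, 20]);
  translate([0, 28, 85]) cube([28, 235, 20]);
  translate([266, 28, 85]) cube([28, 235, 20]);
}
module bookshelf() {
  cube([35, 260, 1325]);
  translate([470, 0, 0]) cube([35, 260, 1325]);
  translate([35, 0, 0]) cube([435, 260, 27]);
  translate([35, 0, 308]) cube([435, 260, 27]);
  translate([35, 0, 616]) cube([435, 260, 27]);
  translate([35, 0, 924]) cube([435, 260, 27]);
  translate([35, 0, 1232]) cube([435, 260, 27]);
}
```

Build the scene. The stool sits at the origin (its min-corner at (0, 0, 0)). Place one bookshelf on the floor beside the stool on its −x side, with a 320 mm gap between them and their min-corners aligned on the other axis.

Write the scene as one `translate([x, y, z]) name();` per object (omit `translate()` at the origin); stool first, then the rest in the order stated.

stool();
translate([-825, 0, 0]) bookshelf();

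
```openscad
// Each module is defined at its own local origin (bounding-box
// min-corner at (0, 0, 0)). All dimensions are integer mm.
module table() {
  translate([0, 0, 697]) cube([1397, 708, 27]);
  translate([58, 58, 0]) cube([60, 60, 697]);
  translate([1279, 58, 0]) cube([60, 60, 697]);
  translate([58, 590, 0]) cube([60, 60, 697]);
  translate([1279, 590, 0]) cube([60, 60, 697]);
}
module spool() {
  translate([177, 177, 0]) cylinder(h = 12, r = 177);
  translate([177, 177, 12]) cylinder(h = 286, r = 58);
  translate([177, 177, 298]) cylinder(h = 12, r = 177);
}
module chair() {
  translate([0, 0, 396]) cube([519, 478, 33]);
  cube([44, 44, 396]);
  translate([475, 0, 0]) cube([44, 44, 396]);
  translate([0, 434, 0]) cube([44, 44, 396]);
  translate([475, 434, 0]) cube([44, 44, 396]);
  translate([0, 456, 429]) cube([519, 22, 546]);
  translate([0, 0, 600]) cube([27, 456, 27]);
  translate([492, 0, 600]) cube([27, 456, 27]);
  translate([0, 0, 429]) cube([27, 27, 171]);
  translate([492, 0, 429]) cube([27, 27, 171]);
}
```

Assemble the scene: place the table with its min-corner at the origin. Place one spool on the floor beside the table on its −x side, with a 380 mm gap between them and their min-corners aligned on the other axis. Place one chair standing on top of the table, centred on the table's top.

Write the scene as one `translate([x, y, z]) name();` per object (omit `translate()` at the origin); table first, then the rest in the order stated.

table();
translate([-734, 0, 0]) spool();
translate([439, 115, 724]) chair();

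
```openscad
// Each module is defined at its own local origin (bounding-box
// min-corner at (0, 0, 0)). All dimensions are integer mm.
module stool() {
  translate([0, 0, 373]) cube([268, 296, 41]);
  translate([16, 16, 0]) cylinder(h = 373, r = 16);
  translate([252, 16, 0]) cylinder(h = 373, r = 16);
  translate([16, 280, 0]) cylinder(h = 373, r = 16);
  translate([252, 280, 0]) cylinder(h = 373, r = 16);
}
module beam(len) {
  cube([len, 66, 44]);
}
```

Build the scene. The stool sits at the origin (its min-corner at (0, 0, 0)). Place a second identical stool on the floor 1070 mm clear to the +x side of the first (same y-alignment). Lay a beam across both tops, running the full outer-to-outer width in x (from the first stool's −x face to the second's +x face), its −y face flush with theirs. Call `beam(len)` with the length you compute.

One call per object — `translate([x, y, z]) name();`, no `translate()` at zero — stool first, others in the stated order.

stool();
translate([1338, 0, 0]) stool();
translate([0, 0, 414]) beam(1606);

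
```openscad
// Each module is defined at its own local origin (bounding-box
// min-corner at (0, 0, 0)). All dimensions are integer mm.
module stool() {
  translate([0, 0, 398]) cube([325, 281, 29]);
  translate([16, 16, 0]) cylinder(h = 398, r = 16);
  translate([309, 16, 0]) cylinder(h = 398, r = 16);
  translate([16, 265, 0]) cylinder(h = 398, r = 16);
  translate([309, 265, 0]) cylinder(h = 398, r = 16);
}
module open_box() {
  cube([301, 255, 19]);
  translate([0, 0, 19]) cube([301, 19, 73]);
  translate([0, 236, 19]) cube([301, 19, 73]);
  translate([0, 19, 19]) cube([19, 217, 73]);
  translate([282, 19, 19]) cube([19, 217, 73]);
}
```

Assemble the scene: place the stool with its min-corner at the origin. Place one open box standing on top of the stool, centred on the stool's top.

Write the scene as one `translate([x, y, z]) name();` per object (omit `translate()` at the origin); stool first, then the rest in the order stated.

stool();
translate([12, 13, 427]) open_box();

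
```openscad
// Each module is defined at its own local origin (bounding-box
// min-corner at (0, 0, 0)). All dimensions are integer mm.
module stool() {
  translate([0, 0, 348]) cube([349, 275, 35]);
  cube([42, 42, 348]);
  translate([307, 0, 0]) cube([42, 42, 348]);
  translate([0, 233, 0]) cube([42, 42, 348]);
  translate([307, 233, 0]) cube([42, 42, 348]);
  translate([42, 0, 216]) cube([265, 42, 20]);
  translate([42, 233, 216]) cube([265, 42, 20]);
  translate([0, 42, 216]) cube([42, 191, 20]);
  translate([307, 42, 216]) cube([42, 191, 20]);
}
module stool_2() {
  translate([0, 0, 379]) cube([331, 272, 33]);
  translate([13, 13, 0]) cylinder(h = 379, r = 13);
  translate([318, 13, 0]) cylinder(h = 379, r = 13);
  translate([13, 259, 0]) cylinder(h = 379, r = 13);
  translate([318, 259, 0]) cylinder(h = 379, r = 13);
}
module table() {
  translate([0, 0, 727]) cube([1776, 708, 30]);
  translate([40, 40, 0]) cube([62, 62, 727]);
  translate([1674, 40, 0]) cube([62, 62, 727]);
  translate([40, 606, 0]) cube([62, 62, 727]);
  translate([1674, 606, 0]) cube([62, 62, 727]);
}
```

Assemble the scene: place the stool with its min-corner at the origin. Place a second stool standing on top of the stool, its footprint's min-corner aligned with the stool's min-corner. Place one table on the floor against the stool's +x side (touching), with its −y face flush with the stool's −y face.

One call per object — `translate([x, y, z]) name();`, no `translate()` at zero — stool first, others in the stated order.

stool();
translate([0, 0, 383]) stool_2();
translate([349, 0, 0]) table();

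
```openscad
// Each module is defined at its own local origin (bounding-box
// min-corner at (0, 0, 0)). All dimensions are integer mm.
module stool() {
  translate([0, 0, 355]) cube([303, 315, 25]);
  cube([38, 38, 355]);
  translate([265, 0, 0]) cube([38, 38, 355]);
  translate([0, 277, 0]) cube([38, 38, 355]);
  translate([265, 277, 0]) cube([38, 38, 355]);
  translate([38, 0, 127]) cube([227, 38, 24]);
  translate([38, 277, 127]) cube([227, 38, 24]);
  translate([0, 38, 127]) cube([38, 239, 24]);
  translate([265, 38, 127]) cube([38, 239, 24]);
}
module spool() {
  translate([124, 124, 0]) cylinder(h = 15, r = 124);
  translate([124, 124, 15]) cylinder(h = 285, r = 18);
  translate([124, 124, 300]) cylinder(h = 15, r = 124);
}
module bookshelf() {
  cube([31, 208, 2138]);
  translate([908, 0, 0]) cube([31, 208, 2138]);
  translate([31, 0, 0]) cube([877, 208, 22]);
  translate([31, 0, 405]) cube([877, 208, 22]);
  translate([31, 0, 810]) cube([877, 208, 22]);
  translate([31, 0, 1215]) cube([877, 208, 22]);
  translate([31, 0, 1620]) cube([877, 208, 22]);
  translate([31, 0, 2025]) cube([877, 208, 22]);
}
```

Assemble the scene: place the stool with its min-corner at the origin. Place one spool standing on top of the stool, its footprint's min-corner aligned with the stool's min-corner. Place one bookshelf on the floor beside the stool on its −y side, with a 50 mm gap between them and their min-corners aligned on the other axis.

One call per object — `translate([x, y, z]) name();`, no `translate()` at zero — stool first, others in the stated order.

stool();
translate([0, 0, 380]) spool();
translate([0, -258, 0]) bookshelf();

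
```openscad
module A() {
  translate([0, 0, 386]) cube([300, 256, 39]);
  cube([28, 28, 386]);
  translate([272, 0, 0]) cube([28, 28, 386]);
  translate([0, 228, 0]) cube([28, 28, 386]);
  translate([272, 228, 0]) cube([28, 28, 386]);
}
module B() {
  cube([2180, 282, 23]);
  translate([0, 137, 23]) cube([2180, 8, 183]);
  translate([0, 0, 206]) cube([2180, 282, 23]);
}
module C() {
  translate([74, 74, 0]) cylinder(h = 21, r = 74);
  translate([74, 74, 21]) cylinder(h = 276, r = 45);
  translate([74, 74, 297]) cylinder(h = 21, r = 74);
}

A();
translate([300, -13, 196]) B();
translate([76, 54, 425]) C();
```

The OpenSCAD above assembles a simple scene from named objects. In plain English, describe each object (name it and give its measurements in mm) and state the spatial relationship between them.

A is a four-legged stool. The seat is a 300×256×39 mm slab whose top surface is at z = 425 mm; four square legs, each 28×28 mm in cross-section, run from the floor (z = 0) to the underside of the seat, each flush with a corner of the seat.

B is an I-beam lying along x, 2180 mm long. Overall section height 229 mm. Two flanges 282 mm wide (y) and 23 mm thick, one on the floor and one at the top; a web 8 mm thick runs between them, centred on the flange width.

C is a spool: two coaxial disc flanges of radius 74 mm and thickness 21 mm, joined by a core cylinder of radius 45 mm and height 276 mm. The lower flange rests on z = 0 and the three cylinders share a vertical axis.

The I-beam is beside the stool with their tops flush at z = 425. The spool is on top of the stool, centred.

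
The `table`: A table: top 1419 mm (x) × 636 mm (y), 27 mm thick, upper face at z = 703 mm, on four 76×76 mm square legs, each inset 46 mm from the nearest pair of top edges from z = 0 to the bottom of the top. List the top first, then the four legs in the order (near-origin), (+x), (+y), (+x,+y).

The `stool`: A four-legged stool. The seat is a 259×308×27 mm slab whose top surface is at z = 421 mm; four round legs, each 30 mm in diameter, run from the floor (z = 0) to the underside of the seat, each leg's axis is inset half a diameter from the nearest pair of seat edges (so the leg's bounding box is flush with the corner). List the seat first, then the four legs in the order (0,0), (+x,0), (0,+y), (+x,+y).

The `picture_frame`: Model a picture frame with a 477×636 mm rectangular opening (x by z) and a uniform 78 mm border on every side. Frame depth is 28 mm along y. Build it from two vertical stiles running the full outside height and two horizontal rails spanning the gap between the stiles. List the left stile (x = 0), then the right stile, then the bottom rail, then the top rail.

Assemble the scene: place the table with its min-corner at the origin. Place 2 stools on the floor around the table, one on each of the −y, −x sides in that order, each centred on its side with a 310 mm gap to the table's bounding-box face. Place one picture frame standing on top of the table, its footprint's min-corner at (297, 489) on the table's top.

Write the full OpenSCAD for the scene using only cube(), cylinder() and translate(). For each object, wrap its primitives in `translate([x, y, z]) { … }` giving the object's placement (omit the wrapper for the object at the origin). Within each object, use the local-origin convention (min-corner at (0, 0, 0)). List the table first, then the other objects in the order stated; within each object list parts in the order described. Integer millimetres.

translate([0, 0, 676]) cube([1419, 636, 27]);
translate([46, 46, 0]) cube([76, 76, 676]);
translate([1297, 46, 0]) cube([76, 76, 676]);
translate([46, 514, 0]) cube([76, 76, 676]);
translate([1297, 514, 0]) cube([76, 76, 676]);
translate([580, -618, 0]) {
  translate([0, 0, 394]) cube([259, 308, 27]);
  translate([15, 15, 0]) cylinder(h = 394, r = 15);
  translate([244, 15, 0]) cylinder(h = 394, r = 15);
  translate([15, 293, 0]) cylinder(h = 394, r = 15);
  translate([244, 293, 0]) cylinder(h = 394, r = 15);
}
translate([-569, 164, 0]) {
  translate([0, 0, 394]) cube([259, 308, 27]);
  translate([15, 15, 0]) cylinder(h = 394, r = 15);
  translate([244, 15, 0]) cylinder(h = 394, r = 15);
  translate([15, 293, 0]) cylinder(h = 394, r = 15);
  translate([244, 293, 0]) cylinder(h = 394, r = 15);
}
translate([297, 489, 703]) {
  cube([78, 28, 792]);
  translate([555, 0, 0]) cube([78, 28, 792]);
  translate([78, 0, 0]) cube([477, 28, 78]);
  translate([78, 0, 714]) cube([477, 28, 78]);
}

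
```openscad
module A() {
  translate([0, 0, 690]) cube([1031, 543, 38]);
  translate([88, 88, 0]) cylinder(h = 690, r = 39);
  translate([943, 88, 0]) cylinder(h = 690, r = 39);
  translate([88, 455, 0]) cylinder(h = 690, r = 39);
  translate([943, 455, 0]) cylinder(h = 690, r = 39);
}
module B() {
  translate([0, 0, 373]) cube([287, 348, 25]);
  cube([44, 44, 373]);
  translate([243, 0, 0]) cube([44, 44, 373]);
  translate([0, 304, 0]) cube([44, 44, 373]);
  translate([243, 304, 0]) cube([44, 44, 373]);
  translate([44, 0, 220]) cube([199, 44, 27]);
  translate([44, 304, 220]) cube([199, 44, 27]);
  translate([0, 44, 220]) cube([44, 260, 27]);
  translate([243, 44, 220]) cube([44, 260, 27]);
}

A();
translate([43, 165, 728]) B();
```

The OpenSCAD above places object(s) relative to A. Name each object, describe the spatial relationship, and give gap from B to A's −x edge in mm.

The stool's min-x is at 43; the table's min-x is 0; gap = 43 mm.

A is a table. B is a stool. The stool is on top of the table. The gap from the stool to the table's −x edge is 43 mm.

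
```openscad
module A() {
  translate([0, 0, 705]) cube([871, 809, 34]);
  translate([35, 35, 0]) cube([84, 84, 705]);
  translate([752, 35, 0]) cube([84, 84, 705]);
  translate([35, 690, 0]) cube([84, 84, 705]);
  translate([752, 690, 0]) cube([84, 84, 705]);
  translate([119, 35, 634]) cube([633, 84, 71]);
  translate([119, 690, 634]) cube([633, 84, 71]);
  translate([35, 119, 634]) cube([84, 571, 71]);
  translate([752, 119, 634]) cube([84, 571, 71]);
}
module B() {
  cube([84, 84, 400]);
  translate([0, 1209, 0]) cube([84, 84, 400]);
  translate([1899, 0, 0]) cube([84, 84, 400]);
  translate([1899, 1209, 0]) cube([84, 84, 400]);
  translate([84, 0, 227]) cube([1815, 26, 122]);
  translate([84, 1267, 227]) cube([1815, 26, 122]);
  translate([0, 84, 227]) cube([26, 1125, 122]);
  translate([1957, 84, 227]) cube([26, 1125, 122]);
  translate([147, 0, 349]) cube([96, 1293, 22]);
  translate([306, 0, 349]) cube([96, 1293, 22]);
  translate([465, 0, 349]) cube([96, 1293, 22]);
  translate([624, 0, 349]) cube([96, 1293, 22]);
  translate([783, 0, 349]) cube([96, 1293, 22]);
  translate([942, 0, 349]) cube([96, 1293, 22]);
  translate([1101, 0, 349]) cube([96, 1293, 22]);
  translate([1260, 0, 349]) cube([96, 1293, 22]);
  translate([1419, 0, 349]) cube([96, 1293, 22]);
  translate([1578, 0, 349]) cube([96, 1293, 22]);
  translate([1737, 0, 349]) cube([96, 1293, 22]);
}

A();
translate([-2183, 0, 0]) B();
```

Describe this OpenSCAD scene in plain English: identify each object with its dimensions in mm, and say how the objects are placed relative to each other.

A is a table: top 871 mm (x) × 809 mm (y), 34 mm thick, upper face at z = 739 mm, on four 84×84 mm square legs, each inset 35 mm from the nearest pair of top edges, running from z = 0 to the bottom of the top. Four apron rails, 84 mm thick and 71 mm tall, run between adjacent legs with their top edges flush with the underside of the top and their outer faces flush with the legs' outer faces.

B is a bed frame 1983 mm long (x) by 1293 mm wide (y). Four 84×84 mm corner posts, 400 mm tall, at the corners of the footprint. Four rails of 26 mm thickness and 122 mm height run between adjacent posts with their undersides at z = 227 mm, their outer faces flush with the outside of the frame (the two x-running rails run between the posts' inner faces; the two y-running rails run between the posts' inner faces). 11 slats, each 96 mm wide (x) and 22 mm thick, lie across the top of the two x-running rails, running the full 1293 mm width of the frame in y; the slats are evenly spaced along x between the inner faces of the end posts with equal gaps (rounded down to the nearest mm) at the −x end and between each pair — any rounding remainder accumulates at the +x end.

The bed frame is on the floor beside the table on its −x side.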